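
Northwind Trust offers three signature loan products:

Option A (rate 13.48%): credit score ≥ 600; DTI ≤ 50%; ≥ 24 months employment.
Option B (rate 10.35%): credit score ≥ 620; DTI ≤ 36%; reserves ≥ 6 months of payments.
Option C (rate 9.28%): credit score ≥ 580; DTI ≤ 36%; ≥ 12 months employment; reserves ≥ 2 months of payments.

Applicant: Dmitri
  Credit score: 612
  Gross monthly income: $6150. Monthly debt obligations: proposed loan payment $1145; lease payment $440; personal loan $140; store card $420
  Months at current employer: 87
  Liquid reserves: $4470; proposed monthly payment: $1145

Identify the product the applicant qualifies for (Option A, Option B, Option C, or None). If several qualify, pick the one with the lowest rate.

Total debts = (1,145 + 440 + 140 + 420) = 2,145; DTI = 2,145/6,150 = 34.9%.
Reserves = 4,470/1,145 = 3.9 months.
Option A: score 612 ≥ 600; DTI 34.9% ≤ 50%; employment 87 ≥ 24 mo → qualifies.
Option B: score 612 < 620; DTI 34.9% ≤ 36%; reserves 3.9 < 6 mo → does not qualify.
Option C: score 612 ≥ 580; DTI 34.9% ≤ 36%; employment 87 ≥ 12 mo; reserves 3.9 ≥ 2 mo → qualifies.
Qualifying: Option A, Option C. Lowest rate is 9.28% → Option C.

Option C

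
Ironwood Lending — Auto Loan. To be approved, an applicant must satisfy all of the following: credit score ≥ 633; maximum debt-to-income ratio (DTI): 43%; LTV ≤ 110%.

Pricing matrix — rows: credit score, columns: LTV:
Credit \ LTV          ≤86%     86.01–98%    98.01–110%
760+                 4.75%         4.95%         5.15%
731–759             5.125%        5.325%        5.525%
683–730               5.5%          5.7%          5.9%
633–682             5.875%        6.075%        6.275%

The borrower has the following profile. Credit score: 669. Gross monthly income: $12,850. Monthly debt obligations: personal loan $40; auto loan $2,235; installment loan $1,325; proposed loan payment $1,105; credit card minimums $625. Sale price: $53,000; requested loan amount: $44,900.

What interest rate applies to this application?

Credit score 669 ≥ 633; Total monthly debts = (40 + 2,235 + 1,325 + 1,105 + 625) = 5,330. DTI = 5,330/12,850 = 41.5% ≤ 43%
LTV = 44,900/53,000 = 84.7% ≤ 110%
Credit 669 → row 633–682; LTV 84.7% → column ≤86%. Grid cell → 5.875%.

5.875%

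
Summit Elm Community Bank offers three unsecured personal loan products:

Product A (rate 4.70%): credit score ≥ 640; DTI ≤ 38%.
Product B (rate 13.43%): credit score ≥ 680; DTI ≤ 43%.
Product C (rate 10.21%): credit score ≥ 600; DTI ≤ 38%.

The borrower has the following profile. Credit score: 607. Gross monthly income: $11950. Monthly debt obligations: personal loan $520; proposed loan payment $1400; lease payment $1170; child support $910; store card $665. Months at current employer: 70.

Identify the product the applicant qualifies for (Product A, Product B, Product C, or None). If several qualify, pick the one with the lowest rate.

Total debts = (520 + 1,400 + 1,170 + 910 + 665) = 4,665; DTI = 4,665/11,950 = 39%.
Product A: score 607 < 640; DTI 39% > 38% → does not qualify.
Product B: score 607 < 680; DTI 39% ≤ 43% → does not qualify.
Product C: score 607 ≥ 600; DTI 39% > 38% → does not qualify.

None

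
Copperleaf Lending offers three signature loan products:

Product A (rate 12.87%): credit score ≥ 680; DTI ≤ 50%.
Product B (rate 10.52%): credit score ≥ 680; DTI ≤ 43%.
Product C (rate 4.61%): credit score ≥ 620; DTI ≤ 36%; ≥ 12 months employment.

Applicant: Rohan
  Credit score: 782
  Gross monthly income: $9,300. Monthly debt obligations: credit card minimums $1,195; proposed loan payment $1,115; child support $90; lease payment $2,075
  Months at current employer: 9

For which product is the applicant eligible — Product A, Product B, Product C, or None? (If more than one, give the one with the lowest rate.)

Total debts = (1,195 + 1,115 + 90 + 2,075) = 4,475; DTI = 4,475/9,300 = 48.1%.
Product A: score 782 ≥ 680; DTI 48.1% ≤ 50% → qualifies.
Product B: score 782 ≥ 680; DTI 48.1% > 43% → does not qualify.
Product C: score 782 ≥ 620; DTI 48.1% > 36%; employment 9 < 12 mo → does not qualify.

Product A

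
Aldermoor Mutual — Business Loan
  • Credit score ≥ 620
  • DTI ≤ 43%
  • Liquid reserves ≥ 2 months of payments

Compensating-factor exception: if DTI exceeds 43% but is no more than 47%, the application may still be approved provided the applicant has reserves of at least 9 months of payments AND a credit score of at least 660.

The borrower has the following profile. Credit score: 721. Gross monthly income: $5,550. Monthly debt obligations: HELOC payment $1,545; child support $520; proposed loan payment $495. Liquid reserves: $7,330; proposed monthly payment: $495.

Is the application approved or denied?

Credit score 721 ≥ 620 (meets base)
Total debts = (1,545 + 520 + 495) = 2,560. DTI: 2,560 ÷ 5,550 = 46.1%, over the 43% base limit.
Liquid reserves cover 7,330/495 = 14.8 months — ≥ 2 required
46.1% falls in the override range (43%–47%), so the compensating-factor test applies.
Reserves 14.8 ≥ 9 months; credit score 721 ≥ 660.
Both compensating conditions met → exception applies.

Approved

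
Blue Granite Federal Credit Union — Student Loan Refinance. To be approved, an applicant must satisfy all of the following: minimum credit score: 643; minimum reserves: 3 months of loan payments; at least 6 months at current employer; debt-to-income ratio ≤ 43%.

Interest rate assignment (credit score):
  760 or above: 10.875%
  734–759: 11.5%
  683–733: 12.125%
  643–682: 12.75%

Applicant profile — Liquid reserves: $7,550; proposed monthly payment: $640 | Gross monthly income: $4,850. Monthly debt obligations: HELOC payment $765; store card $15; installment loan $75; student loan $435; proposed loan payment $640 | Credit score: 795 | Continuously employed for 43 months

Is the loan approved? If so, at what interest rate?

Credit score 795 ≥ 643 (meets minimum)
Employment 43 ≥ 6 months
Reserves: 7,550 ÷ 640 = 11.8 months (meets 3-month minimum)
Total monthly debts = (765 + 15 + 75 + 435 + 640) = 1,930. DTI = 1,930/4,850 = 39.8% ≤ 43%
All requirements met. Score 795 falls in the 760 or above tier → 10.875%.

Approved at 10.875%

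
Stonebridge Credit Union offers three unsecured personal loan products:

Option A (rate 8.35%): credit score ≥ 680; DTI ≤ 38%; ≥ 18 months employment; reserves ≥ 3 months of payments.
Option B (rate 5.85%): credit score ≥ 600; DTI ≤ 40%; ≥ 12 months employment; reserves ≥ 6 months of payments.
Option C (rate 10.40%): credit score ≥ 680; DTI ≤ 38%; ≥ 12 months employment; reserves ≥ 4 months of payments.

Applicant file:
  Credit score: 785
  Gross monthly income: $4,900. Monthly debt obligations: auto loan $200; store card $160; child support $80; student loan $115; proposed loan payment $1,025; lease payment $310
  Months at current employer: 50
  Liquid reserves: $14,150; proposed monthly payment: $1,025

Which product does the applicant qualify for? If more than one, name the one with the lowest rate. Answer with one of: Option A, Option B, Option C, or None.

Option B

Total debts = (200 + 160 + 80 + 115 + 1,025 + 310) = 1,890; DTI = 1,890/4,900 = 38.6%.
Reserves = 14,150/1,025 = 13.8 months.
Option A: score 785 ≥ 680; DTI 38.6% > 38%; employment 50 ≥ 18 mo; reserves 13.8 ≥ 3 mo → does not qualify.
Option B: score 785 ≥ 600; DTI 38.6% ≤ 40%; employment 50 ≥ 12 mo; reserves 13.8 ≥ 6 mo → qualifies.
Option C: score 785 ≥ 680; DTI 38.6% > 38%; employment 50 ≥ 12 mo; reserves 13.8 ≥ 4 mo → does not qualify.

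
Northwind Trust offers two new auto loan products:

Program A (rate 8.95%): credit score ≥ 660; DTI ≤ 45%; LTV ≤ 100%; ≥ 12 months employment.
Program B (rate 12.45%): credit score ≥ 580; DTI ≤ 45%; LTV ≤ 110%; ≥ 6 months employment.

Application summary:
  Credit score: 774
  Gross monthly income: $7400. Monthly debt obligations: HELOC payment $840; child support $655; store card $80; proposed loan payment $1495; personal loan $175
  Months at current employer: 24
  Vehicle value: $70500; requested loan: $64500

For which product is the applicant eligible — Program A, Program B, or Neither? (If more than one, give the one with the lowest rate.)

Program A

Total debts = (840 + 655 + 80 + 1,495 + 175) = 3,245; DTI = 3,245/7,400 = 43.9%.
LTV = 64,500/70,500 = 91.5%.
Program A: score 774 ≥ 660; DTI 43.9% ≤ 45%; LTV 91.5% ≤ 100%; employment 24 ≥ 12 mo → qualifies.
Program B: score 774 ≥ 580; DTI 43.9% ≤ 45%; LTV 91.5% ≤ 110%; employment 24 ≥ 6 mo → qualifies.
Qualifying: Program A, Program B. Lowest rate is 8.95% → Program A.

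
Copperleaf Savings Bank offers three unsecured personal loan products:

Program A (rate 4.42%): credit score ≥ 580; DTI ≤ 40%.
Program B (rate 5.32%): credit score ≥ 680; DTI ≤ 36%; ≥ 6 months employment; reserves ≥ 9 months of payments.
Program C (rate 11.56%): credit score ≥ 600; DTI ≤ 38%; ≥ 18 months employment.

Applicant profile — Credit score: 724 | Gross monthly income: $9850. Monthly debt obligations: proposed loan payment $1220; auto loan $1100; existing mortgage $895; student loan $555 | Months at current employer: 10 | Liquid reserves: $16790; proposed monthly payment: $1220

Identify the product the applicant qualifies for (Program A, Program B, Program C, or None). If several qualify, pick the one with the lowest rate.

Program A

Total debts = (1,220 + 1,100 + 895 + 555) = 3,770; DTI = 3,770/9,850 = 38.3%.
Reserves = 16,790/1,220 = 13.8 months.
Program A: score 724 ≥ 580; DTI 38.3% ≤ 40% → qualifies.
Program B: score 724 ≥ 680; DTI 38.3% > 36%; employment 10 ≥ 6 mo; reserves 13.8 ≥ 9 mo → does not qualify.
Program C: score 724 ≥ 600; DTI 38.3% > 38%; employment 10 < 18 mo → does not qualify.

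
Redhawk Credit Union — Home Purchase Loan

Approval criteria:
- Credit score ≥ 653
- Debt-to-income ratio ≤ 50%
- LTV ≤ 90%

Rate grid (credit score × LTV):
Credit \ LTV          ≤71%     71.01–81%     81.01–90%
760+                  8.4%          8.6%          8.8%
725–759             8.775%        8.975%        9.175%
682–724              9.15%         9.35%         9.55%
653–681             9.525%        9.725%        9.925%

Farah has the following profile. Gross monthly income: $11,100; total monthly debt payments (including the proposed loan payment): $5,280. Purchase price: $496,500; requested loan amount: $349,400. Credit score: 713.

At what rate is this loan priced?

Credit score 713 ≥ 653; DTI: 5,280 ÷ 11,100 = 47.6%, within the 50% cap
LTV = 349,400/496,500 = 70.4% ≤ 90%
Credit 713 → row 682–724; LTV 70.4% → column ≤71%. Grid cell → 9.15%.

9.15%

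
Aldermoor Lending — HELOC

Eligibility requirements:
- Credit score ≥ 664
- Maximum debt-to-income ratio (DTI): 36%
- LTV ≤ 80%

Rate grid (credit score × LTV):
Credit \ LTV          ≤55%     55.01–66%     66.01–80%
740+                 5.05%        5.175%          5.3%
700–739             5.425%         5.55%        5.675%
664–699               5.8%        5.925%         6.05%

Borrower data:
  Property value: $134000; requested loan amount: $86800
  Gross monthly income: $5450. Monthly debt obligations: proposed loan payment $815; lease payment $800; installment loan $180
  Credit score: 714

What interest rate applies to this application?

Credit score 714 ≥ 664; Total monthly debts = (815 + 800 + 180) = 1,795. DTI = 1,795/5,450 = 32.9% ≤ 36%
LTV: 86,800 ÷ 134,000 = 64.8%, within 80% cap
Credit 714 → row 700–739; LTV 64.8% → column 55.01–66%. Grid cell → 5.55%.

5.55%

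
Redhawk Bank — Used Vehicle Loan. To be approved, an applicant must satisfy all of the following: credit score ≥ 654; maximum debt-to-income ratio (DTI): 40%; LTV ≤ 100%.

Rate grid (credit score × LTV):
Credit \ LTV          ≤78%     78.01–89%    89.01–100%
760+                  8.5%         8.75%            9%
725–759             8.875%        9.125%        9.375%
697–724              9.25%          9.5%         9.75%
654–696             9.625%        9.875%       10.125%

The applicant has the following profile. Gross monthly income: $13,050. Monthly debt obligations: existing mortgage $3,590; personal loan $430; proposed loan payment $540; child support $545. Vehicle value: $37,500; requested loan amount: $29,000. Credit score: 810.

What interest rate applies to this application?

8.5%

Credit score 810 ≥ 654; Total monthly debts = (3,590 + 430 + 540 + 545) = 5,105. DTI: 5,105 ÷ 13,050 = 39.1%, within the 40% cap
LTV = 29,000/37,500 = 77.3% ≤ 100%
Row: 810 falls in 760+. Column: 77.3% falls in ≤78%. Rate = 8.5%.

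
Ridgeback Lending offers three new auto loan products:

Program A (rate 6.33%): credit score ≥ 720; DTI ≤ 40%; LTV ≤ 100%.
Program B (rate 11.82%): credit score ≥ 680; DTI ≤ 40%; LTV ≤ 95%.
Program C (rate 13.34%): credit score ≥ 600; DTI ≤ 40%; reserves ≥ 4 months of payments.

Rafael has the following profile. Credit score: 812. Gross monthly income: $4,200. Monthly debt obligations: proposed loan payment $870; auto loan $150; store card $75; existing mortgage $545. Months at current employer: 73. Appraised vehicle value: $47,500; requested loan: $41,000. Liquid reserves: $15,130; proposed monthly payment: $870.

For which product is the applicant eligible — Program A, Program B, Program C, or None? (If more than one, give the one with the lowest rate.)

Total debts = (870 + 150 + 75 + 545) = 1,640; DTI = 1,640/4,200 = 39%.
LTV = 41,000/47,500 = 86.3%.
Reserves = 15,130/870 = 17.4 months.
Program A: score 812 ≥ 720; DTI 39% ≤ 40%; LTV 86.3% ≤ 100% → qualifies.
Program B: score 812 ≥ 680; DTI 39% ≤ 40%; LTV 86.3% ≤ 95% → qualifies.
Program C: score 812 ≥ 600; DTI 39% ≤ 40%; reserves 17.4 ≥ 4 mo → qualifies.
Qualifying: Program A, Program B, Program C. Lowest rate is 6.33% → Program A.

Program A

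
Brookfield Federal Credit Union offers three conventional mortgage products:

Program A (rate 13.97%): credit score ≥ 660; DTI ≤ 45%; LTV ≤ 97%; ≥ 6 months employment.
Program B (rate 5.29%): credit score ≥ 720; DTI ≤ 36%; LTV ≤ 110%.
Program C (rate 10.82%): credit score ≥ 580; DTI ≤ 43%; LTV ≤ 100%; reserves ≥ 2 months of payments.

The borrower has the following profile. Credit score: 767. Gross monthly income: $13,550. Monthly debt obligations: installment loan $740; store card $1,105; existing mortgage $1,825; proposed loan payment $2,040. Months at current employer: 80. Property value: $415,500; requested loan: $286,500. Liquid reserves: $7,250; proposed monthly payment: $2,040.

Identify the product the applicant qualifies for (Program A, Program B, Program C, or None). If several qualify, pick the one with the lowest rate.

Total debts = (740 + 1,105 + 1,825 + 2,040) = 5,710; DTI = 5,710/13,550 = 42.1%.
LTV = 286,500/415,500 = 69%.
Reserves = 7,250/2,040 = 3.6 months.
Program A: score 767 ≥ 660; DTI 42.1% ≤ 45%; LTV 69% ≤ 97%; employment 80 ≥ 6 mo → qualifies.
Program B: score 767 ≥ 720; DTI 42.1% > 36%; LTV 69% ≤ 110% → does not qualify.
Program C: score 767 ≥ 580; DTI 42.1% ≤ 43%; LTV 69% ≤ 100%; reserves 3.6 ≥ 2 mo → qualifies.
Qualifying: Program A, Program C. Lowest rate is 10.82% → Program C.

Program C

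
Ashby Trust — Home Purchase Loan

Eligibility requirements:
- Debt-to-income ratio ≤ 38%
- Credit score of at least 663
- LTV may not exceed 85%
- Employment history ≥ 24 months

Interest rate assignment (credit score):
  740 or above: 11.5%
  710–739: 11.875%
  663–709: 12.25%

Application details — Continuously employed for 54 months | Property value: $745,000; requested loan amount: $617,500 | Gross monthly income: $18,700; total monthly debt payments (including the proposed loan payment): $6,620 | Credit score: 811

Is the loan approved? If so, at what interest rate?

Approved at 11.5%

Credit score 811 ≥ 663 (meets minimum)
Employment 54 ≥ 24 months
DTI = 6,620/18,700 = 35.4% ≤ 38%
Loan-to-value = 617,500/745,000 = 82.9% — pass (85% max)
All requirements met. Score 811 falls in the 740 or above tier → 11.5%.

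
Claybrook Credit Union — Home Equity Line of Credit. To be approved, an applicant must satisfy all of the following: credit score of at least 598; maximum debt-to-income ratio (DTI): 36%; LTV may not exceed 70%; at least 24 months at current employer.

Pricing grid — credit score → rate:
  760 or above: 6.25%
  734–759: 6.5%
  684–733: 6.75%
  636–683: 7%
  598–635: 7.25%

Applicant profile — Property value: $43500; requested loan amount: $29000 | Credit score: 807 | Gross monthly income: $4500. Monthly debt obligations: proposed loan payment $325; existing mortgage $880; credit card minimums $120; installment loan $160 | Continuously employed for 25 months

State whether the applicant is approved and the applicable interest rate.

Approved at 6.25%

Credit score 807 ≥ 598 (meets minimum)
Loan-to-value = 29,000/43,500 = 66.7% — pass (70% max)
Employment 25 ≥ 24 months
Total monthly debts = (325 + 880 + 120 + 160) = 1,485. DTI = 1,485/4,500 = 33% ≤ 36%
All requirements met. Score 807 falls in the 760 or above tier → 6.25%.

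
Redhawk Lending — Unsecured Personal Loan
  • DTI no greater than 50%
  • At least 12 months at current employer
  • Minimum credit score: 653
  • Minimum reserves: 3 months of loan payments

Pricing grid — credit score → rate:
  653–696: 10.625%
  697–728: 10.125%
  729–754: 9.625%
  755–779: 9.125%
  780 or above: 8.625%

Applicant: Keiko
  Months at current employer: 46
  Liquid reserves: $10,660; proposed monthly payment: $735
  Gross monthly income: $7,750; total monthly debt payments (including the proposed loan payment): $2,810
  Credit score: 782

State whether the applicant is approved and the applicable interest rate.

Approved at 8.625%

Credit score 782 ≥ 653 (meets minimum)
Debt-to-income = 2,810/7,750 = 36.3% — meets 50% limit
Liquid reserves cover 10,660/735 = 14.5 months — ≥ 3 required
Employment 46 ≥ 12 months
All requirements met. Score 782 falls in the 780 or above tier → 8.625%.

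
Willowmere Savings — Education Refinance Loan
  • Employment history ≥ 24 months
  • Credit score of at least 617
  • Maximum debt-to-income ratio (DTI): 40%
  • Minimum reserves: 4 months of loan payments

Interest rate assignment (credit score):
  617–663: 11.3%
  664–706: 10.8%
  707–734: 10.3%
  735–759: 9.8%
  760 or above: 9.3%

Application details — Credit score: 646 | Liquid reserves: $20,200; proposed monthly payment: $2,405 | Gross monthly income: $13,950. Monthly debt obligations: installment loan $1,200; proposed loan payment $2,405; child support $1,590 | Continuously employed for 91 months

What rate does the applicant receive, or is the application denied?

Approved at 11.3%

Credit score 646 ≥ 617 (meets minimum)
Total monthly debts = (1,200 + 2,405 + 1,590) = 5,195. DTI: 5,195 ÷ 13,950 = 37.2%, within the 40% cap
Liquid reserves cover 20,200/2,405 = 8.4 months — ≥ 4 required
Employment 91 ≥ 24 months
All requirements met. Score 646 falls in the 617–663 tier → 11.3%.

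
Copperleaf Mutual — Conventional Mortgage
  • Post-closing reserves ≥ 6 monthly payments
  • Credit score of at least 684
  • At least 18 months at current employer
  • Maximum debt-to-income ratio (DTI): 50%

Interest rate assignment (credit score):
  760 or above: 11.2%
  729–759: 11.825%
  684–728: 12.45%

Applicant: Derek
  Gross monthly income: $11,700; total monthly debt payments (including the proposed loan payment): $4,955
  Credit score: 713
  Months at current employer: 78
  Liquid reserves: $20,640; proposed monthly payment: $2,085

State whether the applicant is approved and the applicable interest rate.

Credit score 713 ≥ 684 (meets minimum)
Reserves: 20,640 ÷ 2,085 = 9.9 months (meets 6-month minimum)
Employment 78 ≥ 18 months
DTI: 4,955 ÷ 11,700 = 42.4%, within the 50% cap
All requirements met. Score 713 falls in the 684–728 tier → 12.45%.

Approved at 12.45%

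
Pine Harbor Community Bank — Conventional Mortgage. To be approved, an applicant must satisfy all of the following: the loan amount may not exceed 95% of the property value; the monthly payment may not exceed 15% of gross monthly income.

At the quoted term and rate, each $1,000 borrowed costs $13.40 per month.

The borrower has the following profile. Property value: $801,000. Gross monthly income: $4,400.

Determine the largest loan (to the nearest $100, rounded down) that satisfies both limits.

$49,200

Payment cap: 15% × $4,400 = $660/month.
At $13.40 per $1,000, that supports 660/13.40 × 1,000 ≈ $49,253 → $49,200.
LTV cap: 95% × $801,000 = $760,950 → $760,900.
Binding constraint: payment-to-income.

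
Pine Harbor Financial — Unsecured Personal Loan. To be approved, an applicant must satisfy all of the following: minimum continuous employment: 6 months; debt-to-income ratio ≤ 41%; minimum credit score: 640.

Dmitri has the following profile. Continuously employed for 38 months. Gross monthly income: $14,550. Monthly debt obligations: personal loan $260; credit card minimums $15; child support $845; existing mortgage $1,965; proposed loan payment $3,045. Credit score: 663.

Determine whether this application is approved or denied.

Employment 38 ≥ 6 months
Total monthly debts = (260 + 15 + 845 + 1,965 + 3,045) = 6,130. DTI = 6,130/14,550 = 42.1% > 41%
Credit score 663 ≥ 640 (meets)
Fails on DTI.

Denied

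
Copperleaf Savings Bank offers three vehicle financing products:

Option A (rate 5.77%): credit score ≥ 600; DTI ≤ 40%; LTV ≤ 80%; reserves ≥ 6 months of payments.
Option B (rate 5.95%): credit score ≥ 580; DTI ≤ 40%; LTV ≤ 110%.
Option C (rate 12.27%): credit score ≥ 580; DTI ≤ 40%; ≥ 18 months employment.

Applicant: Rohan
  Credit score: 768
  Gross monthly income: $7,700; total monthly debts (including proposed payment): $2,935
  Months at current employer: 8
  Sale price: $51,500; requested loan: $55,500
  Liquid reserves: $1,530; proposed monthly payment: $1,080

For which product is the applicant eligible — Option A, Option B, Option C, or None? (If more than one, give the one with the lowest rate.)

DTI = 2,935/7,700 = 38.1%.
LTV = 55,500/51,500 = 107.8%.
Reserves = 1,530/1,080 = 1.4 months.
Option A: score 768 ≥ 600; DTI 38.1% ≤ 40%; LTV 107.8% > 80%; reserves 1.4 < 6 mo → does not qualify.
Option B: score 768 ≥ 580; DTI 38.1% ≤ 40%; LTV 107.8% ≤ 110% → qualifies.
Option C: score 768 ≥ 580; DTI 38.1% ≤ 40%; employment 8 < 18 mo → does not qualify.

Option B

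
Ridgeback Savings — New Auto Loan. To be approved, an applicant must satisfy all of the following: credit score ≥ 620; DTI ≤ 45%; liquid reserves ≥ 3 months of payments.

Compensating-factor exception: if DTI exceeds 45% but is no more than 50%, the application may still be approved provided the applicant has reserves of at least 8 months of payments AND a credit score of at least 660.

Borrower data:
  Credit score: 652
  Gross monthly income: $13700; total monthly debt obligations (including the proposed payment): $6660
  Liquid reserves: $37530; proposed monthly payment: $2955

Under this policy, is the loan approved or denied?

Denied

Credit score 652 ≥ 620 (meets base)
DTI = 6,660/13,700 = 48.6% > 45% — standard DTI limit exceeded.
Reserves = 37,530/2,955 = 12.7 months ≥ 3
48.6% falls in the override range (45%–50%), so the compensating-factor test applies.
Reserves 12.7 ≥ 8 months; credit score 652 < 660.
Override conditions not both satisfied; exception does not apply.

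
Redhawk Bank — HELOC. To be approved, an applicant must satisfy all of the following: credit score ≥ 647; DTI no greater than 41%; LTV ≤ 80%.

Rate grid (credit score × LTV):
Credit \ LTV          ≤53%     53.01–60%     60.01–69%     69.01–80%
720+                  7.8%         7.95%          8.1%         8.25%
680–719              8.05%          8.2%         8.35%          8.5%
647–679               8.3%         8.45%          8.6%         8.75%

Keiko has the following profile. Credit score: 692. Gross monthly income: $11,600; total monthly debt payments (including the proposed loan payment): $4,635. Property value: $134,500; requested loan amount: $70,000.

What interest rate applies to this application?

Credit score 692 ≥ 647; DTI = 4,635/11,600 = 40% ≤ 41%
Loan-to-value = 70,000/134,500 = 52% — pass (80% max)
Score 692 is in the 680–719 band; LTV 52% is in the ≤53% band → 8.05%.

8.05%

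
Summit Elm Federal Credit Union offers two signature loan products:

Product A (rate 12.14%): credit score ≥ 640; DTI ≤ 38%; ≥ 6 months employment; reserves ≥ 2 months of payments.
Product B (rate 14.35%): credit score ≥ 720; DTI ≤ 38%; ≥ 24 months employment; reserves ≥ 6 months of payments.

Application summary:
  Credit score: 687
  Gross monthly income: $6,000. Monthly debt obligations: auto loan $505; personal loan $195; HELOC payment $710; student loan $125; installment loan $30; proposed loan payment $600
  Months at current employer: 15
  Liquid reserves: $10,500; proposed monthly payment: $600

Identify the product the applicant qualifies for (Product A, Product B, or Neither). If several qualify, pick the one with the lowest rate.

Product A

Total debts = (505 + 195 + 710 + 125 + 30 + 600) = 2,165; DTI = 2,165/6,000 = 36.1%.
Reserves = 10,500/600 = 17.5 months.
Product A: score 687 ≥ 640; DTI 36.1% ≤ 38%; employment 15 ≥ 6 mo; reserves 17.5 ≥ 2 mo → qualifies.
Product B: score 687 < 720; DTI 36.1% ≤ 38%; employment 15 < 24 mo; reserves 17.5 ≥ 6 mo → does not qualify.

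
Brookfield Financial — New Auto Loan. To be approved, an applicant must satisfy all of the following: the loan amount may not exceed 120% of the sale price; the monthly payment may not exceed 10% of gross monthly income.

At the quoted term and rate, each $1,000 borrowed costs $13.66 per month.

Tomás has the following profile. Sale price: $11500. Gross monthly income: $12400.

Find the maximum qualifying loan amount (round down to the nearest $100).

$13,800

Payment cap: 10% × $12,400 = $1,240/month.
At $13.66 per $1,000, that supports 1,240/13.66 × 1,000 ≈ $90,775 → $90,700.
LTV cap: 120% × $11,500 = $13,800 → $13,800.
Binding constraint: loan-to-value.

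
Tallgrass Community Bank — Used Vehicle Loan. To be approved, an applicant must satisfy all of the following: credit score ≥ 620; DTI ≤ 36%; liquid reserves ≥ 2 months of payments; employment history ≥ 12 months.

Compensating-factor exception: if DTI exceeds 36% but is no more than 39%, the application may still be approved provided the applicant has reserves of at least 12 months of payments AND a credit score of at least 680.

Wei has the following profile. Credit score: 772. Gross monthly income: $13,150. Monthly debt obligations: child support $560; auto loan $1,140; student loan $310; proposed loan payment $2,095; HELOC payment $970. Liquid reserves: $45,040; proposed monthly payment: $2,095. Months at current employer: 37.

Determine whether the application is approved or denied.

Approved

Credit score 772 ≥ 620 (meets base)
Total debts = (560 + 1,140 + 310 + 2,095 + 970) = 5,075. DTI = 5,075/13,150 = 38.6% > 36% — standard DTI limit exceeded.
Reserves = 45,040/2,095 = 21.5 months ≥ 2
Employment 37 ≥ 12 months
38.6% falls in the override range (36%–39%), so the compensating-factor test applies.
Reserves 21.5 ≥ 12 months; credit score 772 ≥ 680.
Both compensating conditions met → exception applies.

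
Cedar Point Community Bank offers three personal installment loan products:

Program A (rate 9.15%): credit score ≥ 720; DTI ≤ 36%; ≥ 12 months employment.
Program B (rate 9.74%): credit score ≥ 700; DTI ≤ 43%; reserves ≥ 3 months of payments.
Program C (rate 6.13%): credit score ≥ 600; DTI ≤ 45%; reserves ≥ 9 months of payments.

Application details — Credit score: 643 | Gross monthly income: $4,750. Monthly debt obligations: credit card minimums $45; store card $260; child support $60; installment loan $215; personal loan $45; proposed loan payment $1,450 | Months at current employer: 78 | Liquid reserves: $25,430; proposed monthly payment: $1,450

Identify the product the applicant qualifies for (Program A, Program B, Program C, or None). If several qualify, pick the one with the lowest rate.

Program C

Total debts = (45 + 260 + 60 + 215 + 45 + 1,450) = 2,075; DTI = 2,075/4,750 = 43.7%.
Reserves = 25,430/1,450 = 17.5 months.
Program A: score 643 < 720; DTI 43.7% > 36%; employment 78 ≥ 12 mo → does not qualify.
Program B: score 643 < 700; DTI 43.7% > 43%; reserves 17.5 ≥ 3 mo → does not qualify.
Program C: score 643 ≥ 600; DTI 43.7% ≤ 45%; reserves 17.5 ≥ 9 mo → qualifies.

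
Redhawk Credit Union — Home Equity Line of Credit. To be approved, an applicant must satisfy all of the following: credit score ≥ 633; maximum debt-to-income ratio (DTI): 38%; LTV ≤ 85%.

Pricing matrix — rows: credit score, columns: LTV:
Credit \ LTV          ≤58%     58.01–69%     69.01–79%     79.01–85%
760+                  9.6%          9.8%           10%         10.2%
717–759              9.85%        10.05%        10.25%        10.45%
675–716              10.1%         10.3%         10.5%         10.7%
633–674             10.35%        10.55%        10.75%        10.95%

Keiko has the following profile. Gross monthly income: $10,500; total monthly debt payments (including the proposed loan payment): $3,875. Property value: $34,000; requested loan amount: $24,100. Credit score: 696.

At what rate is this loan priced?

Credit score 696 ≥ 633; DTI: 3,875 ÷ 10,500 = 36.9%, within the 38% cap
LTV: 24,100 ÷ 34,000 = 70.9%, within 85% cap
Row: 696 falls in 675–716. Column: 70.9% falls in 69.01–79%. Rate = 10.5%.

10.5%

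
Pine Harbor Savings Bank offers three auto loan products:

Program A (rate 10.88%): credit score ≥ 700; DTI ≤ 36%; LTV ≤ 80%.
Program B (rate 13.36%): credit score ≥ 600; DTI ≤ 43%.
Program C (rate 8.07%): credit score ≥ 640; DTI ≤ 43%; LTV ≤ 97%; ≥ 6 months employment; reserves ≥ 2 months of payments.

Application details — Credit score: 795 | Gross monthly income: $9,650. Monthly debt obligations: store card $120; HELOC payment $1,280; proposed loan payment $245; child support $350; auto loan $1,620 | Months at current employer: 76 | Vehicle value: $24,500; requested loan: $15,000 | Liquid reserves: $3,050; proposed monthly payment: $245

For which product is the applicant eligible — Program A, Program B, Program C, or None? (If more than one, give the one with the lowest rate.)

Program C

Total debts = (120 + 1,280 + 245 + 350 + 1,620) = 3,615; DTI = 3,615/9,650 = 37.5%.
LTV = 15,000/24,500 = 61.2%.
Reserves = 3,050/245 = 12.4 months.
Program A: score 795 ≥ 700; DTI 37.5% > 36%; LTV 61.2% ≤ 80% → does not qualify.
Program B: score 795 ≥ 600; DTI 37.5% ≤ 43% → qualifies.
Program C: score 795 ≥ 640; DTI 37.5% ≤ 43%; LTV 61.2% ≤ 97%; employment 76 ≥ 6 mo; reserves 12.4 ≥ 2 mo → qualifies.
Qualifying: Program B, Program C. Lowest rate is 8.07% → Program C.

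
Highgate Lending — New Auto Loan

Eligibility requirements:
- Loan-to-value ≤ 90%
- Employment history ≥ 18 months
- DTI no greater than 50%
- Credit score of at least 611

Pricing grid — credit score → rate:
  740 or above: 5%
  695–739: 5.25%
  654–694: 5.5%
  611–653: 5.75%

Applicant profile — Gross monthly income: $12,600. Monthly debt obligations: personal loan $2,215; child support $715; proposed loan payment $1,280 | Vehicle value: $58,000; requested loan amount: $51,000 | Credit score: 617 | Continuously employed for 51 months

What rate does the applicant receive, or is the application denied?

Approved at 5.75%

Credit score 617 ≥ 611 (meets minimum)
Total monthly debts = (2,215 + 715 + 1,280) = 4,210. Debt-to-income = 4,210/12,600 = 33.4% — meets 50% limit
LTV: 51,000 ÷ 58,000 = 87.9%, within 90% cap
Employment 51 ≥ 18 months
All requirements met. Score 617 falls in the 611–653 tier → 5.75%.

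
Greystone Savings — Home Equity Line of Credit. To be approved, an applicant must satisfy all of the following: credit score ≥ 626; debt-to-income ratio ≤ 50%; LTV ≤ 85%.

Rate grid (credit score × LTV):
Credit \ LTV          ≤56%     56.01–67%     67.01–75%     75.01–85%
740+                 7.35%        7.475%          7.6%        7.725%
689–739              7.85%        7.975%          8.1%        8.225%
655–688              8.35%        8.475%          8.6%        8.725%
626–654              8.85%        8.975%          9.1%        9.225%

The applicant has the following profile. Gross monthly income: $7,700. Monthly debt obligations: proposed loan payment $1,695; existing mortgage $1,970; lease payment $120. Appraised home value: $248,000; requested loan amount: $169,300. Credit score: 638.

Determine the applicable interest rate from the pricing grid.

9.1%

Credit score 638 ≥ 626; Total monthly debts = (1,695 + 1,970 + 120) = 3,785. Debt-to-income = 3,785/7,700 = 49.2% — meets 50% limit
Loan-to-value = 169,300/248,000 = 68.3% — pass (85% max)
Credit 638 → row 626–654; LTV 68.3% → column 67.01–75%. Grid cell → 9.1%.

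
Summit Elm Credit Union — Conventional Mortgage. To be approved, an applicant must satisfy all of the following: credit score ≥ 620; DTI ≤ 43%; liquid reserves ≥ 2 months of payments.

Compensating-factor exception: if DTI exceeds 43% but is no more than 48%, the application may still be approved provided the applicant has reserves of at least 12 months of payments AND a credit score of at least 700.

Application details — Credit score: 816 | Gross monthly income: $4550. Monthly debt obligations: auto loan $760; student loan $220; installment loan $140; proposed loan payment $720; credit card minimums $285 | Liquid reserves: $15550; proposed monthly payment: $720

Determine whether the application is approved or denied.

Approved

Credit score 816 ≥ 620 (meets base)
Total debts = (760 + 220 + 140 + 720 + 285) = 2,125. DTI = 2,125/4,550 = 46.7% > 43% — standard DTI limit exceeded.
Reserves: 15,550 ÷ 720 = 21.6 months (meets 2-month minimum)
DTI 46.7% is within the 43%–48% exception band; checking compensating factors.
Reserves 21.6 ≥ 12 months; credit score 816 ≥ 700.
Both compensating conditions met → exception applies.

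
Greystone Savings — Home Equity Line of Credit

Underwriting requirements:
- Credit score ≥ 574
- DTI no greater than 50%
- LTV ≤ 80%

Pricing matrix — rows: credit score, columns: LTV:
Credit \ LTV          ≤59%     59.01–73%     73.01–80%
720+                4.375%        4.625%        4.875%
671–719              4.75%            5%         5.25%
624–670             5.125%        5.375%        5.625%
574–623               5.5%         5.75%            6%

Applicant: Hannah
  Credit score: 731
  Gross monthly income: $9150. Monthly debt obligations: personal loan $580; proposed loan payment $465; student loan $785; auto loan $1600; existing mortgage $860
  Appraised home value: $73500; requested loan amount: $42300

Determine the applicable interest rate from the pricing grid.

Credit score 731 ≥ 574; Total monthly debts = (580 + 465 + 785 + 1,600 + 860) = 4,290. Debt-to-income = 4,290/9,150 = 46.9% — meets 50% limit
Loan-to-value = 42,300/73,500 = 57.6% — pass (80% max)
Credit 731 → row 720+; LTV 57.6% → column ≤59%. Grid cell → 4.375%.

4.375%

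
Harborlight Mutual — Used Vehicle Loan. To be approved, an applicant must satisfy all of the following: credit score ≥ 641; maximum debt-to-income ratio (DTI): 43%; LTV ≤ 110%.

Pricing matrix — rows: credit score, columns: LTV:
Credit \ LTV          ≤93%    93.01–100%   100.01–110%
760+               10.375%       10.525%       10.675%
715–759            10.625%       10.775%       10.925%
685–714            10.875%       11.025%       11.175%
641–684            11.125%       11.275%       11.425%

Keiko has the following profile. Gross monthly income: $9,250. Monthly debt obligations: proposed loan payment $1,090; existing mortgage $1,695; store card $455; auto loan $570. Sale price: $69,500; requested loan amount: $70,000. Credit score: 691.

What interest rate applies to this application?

Credit score 691 ≥ 641; Total monthly debts = (1,090 + 1,695 + 455 + 570) = 3,810. DTI: 3,810 ÷ 9,250 = 41.2%, within the 43% cap
LTV: 70,000 ÷ 69,500 = 100.7%, within 110% cap
Credit 691 → row 685–714; LTV 100.7% → column 100.01–110%. Grid cell → 11.175%.

11.175%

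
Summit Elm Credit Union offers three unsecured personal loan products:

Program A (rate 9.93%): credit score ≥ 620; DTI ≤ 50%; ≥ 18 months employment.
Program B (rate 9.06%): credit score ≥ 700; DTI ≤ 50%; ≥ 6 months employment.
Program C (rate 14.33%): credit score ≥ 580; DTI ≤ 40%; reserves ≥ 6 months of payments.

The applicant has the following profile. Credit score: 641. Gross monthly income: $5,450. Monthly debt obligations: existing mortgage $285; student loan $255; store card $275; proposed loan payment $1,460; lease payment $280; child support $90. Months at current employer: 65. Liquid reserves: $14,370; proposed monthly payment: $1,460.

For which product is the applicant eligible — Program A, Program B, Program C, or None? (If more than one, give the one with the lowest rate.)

Program A

Total debts = (285 + 255 + 275 + 1,460 + 280 + 90) = 2,645; DTI = 2,645/5,450 = 48.5%.
Reserves = 14,370/1,460 = 9.8 months.
Program A: score 641 ≥ 620; DTI 48.5% ≤ 50%; employment 65 ≥ 18 mo → qualifies.
Program B: score 641 < 700; DTI 48.5% ≤ 50%; employment 65 ≥ 6 mo → does not qualify.
Program C: score 641 ≥ 580; DTI 48.5% > 40%; reserves 9.8 ≥ 6 mo → does not qualify.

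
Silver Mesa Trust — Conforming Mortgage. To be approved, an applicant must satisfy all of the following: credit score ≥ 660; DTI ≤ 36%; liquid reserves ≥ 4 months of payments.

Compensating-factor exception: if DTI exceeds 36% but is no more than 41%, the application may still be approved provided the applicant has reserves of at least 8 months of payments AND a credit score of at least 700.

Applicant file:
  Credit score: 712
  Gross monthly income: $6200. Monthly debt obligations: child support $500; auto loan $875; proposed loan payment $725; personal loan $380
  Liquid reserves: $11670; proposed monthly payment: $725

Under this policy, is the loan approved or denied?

Credit score 712 ≥ 660 (meets base)
Total debts = (500 + 875 + 725 + 380) = 2,480. DTI = 2,480/6,200 = 40% > 36% — standard DTI limit exceeded.
Reserves = 11,670/725 = 16.1 months ≥ 4
DTI 40% is within the 36%–41% exception band; checking compensating factors.
Override check — reserves: 16.1 mo (ok); score: 712 (ok).
Both override conditions satisfied; DTI exception granted.

Approved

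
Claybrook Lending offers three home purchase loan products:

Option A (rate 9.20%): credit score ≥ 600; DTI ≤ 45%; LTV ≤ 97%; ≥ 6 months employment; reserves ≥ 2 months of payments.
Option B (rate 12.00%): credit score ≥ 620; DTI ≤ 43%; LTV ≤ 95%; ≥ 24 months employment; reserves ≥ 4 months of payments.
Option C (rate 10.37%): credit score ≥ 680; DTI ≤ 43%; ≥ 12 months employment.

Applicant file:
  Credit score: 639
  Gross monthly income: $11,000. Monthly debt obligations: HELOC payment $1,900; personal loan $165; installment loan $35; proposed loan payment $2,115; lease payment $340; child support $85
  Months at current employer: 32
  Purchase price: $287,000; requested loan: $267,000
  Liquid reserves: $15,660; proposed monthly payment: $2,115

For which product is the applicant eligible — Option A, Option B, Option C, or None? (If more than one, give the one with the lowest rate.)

Option A

Total debts = (1,900 + 165 + 35 + 2,115 + 340 + 85) = 4,640; DTI = 4,640/11,000 = 42.2%.
LTV = 267,000/287,000 = 93%.
Reserves = 15,660/2,115 = 7.4 months.
Option A: score 639 ≥ 600; DTI 42.2% ≤ 45%; LTV 93% ≤ 97%; employment 32 ≥ 6 mo; reserves 7.4 ≥ 2 mo → qualifies.
Option B: score 639 ≥ 620; DTI 42.2% ≤ 43%; LTV 93% ≤ 95%; employment 32 ≥ 24 mo; reserves 7.4 ≥ 4 mo → qualifies.
Option C: score 639 < 680; DTI 42.2% ≤ 43%; employment 32 ≥ 12 mo → does not qualify.
Qualifying: Option A, Option B. Lowest rate is 9.20% → Option A.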